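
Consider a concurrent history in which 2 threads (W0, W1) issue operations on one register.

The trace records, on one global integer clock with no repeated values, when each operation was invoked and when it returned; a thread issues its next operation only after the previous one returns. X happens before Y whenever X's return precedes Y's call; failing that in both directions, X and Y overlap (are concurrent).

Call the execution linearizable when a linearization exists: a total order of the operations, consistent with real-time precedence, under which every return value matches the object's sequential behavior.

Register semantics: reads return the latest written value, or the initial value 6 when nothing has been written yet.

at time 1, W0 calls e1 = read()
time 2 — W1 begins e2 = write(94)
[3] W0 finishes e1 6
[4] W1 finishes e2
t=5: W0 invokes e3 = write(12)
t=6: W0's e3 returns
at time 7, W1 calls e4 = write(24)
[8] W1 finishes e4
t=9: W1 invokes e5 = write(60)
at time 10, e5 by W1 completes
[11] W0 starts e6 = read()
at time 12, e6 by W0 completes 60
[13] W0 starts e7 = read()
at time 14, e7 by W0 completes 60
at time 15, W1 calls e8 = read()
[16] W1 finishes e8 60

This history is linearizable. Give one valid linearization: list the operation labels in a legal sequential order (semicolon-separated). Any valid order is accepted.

1. e1 read() → 6, leaving value 6
2. e2 write(94), leaving value 94
3. e3 write(12), leaving value 12
4. e4 write(24), leaving value 24
5. e5 write(60), leaving value 60
6. e6 read() → 60, leaving value 60
7. e7 read() → 60, leaving value 60
8. e8 read() → 60, leaving value 60

e1; e2; e3; e4; e5; e6; e7; e8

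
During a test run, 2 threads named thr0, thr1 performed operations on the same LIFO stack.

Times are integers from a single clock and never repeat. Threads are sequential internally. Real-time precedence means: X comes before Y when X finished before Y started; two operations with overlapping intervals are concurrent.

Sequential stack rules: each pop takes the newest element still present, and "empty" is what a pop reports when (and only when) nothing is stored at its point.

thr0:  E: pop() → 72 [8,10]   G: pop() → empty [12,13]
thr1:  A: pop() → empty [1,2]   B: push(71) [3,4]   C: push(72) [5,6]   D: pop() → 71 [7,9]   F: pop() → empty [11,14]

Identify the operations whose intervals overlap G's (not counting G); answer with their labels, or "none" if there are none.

G runs from 12 to 13; window-overlapping ops are concurrent
A [1,2]: before
B [3,4]: before
C [5,6]: before
D [7,9]: before
E [8,10]: before
F [11,14]: concurrent

F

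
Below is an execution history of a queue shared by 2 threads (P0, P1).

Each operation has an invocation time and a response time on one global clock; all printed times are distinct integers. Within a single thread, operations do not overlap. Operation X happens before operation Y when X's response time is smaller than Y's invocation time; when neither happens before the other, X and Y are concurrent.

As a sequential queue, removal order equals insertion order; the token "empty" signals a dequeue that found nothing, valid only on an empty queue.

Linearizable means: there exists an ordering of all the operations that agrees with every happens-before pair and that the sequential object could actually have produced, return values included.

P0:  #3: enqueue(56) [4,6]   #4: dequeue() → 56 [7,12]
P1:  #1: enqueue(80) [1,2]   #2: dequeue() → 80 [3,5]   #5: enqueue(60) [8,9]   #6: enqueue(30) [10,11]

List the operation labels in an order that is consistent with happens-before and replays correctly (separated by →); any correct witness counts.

step 1: #1 enqueue(80) — queue <80>
step 2: #2 dequeue() → 80 — queue <>
step 3: #3 enqueue(56) — queue <56>
step 4: #4 dequeue() → 56 — queue <>
step 5: #5 enqueue(60) — queue <60>
step 6: #6 enqueue(30) — queue <60,30>

#1 → #2 → #3 → #4 → #5 → #6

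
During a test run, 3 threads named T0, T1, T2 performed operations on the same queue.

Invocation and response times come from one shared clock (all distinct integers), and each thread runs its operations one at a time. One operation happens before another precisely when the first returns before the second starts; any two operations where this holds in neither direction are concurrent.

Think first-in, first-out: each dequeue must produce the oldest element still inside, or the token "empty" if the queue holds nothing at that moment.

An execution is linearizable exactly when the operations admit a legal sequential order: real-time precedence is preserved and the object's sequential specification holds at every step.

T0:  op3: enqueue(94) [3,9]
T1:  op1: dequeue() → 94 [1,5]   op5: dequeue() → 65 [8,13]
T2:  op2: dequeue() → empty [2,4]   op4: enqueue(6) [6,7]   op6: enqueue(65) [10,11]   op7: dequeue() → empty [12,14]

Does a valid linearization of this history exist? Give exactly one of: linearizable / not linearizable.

through event 13 a valid linearization exists; event 14 (op7 responding at time 14) ends that
all 26 real-time-respecting orders fail — 7 completed queue operations, no legal replay
take op1, op2, op3, op4, op5, op6, op7: step 1 already fails, because op1 dequeue() → 94 cannot occur there
take op1, op2, op3, op4, op6, op5, op7: step 1 already fails, because op1 dequeue() → 94 cannot occur there

not linearizable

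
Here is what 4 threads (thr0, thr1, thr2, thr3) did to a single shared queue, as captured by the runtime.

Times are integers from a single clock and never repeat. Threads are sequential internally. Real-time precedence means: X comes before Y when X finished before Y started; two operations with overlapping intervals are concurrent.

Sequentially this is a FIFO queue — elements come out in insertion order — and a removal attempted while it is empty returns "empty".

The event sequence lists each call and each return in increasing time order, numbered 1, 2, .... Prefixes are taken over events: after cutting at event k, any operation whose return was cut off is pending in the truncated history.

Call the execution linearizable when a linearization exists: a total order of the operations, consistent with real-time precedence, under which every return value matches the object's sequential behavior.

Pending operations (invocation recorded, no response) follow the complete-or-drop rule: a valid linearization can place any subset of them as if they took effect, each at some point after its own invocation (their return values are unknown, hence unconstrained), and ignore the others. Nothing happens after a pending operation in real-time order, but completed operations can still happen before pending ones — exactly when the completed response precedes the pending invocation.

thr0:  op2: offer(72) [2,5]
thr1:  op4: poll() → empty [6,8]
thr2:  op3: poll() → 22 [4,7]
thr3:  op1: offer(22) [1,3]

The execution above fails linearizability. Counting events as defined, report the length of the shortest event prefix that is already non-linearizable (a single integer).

events 1..7 are still linearizable — one witness is op1, op2, op3:
1. op1 offer(22), leaving queue <22>
2. op2 offer(72), leaving queue <22,72>
3. op3 poll() → 22, leaving queue <72>
once event 8 joins (op4's response, time 8), exhaustive search finds no witness
e.g. op1, op2, op3, op4: illegal at step 4, since op4 poll() → empty cannot apply there
e.g. op1, op2, op4, op3: illegal at step 3, since op4 poll() → empty cannot apply there

8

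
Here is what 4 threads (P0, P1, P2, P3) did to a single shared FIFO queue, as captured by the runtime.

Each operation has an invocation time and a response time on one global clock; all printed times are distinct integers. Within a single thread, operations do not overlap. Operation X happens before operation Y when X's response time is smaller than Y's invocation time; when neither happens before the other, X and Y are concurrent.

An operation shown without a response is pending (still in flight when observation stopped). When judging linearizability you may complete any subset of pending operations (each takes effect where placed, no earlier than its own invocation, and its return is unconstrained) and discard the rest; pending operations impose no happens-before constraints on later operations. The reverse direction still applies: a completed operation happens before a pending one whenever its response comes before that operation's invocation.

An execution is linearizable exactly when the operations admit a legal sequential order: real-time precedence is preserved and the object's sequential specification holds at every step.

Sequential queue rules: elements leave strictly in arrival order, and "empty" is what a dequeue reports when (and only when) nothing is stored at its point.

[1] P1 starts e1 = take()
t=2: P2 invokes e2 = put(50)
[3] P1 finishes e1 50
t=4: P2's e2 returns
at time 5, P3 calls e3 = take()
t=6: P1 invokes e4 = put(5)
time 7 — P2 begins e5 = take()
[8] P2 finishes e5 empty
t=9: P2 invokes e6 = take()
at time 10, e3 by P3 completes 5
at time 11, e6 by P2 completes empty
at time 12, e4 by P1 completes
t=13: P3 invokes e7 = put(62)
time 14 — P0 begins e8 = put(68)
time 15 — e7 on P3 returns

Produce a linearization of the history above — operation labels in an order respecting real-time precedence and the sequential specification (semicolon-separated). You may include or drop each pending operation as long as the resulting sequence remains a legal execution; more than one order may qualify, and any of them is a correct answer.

e2; e1; e4; e3; e5; e6; e7

step 1: e2 put(50) — queue <50>
step 2: e1 take() → 50 — queue <>
step 3: e4 put(5) — queue <5>
step 4: e3 take() → 5 — queue <>
step 5: e5 take() → empty — queue <>
step 6: e6 take() → empty — queue <>
step 7: e7 put(62) — queue <62>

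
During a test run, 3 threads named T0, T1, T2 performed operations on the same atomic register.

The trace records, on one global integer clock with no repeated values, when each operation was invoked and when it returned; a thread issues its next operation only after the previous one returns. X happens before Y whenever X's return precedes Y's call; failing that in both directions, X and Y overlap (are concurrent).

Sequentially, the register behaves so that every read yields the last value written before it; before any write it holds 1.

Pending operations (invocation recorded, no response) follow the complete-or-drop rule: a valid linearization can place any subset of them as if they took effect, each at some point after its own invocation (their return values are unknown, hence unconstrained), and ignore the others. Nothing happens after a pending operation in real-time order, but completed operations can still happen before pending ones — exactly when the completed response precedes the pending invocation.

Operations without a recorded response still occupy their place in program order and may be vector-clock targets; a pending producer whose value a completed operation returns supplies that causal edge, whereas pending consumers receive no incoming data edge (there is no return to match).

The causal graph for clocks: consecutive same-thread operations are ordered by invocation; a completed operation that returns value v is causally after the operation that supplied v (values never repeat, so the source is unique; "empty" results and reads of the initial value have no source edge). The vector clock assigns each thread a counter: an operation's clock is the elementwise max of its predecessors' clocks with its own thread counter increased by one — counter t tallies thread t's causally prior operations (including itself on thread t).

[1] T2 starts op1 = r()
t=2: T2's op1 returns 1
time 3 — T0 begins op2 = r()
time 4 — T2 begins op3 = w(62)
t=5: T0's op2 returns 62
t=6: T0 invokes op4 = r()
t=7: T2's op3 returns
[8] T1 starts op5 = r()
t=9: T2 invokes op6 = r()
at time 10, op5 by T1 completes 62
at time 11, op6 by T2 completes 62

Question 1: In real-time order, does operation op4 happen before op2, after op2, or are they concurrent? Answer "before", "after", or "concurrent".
Answer: after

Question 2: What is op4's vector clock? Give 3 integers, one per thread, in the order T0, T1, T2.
Answer: (2, 0, 2)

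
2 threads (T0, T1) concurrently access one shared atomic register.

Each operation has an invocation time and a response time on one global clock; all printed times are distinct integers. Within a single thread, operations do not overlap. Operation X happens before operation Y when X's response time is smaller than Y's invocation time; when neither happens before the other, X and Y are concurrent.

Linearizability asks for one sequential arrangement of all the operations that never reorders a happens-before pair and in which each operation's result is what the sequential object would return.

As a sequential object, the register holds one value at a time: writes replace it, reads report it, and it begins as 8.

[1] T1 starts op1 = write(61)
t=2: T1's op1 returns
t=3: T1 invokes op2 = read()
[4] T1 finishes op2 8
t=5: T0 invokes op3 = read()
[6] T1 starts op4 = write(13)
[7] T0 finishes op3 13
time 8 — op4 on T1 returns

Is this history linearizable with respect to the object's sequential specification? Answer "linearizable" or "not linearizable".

already the first 4 events (up to op2's response at time 4) admit no linearization; the first 3 still do
exactly one order of the 2 completed ops respects real time; the atomic register replay fails
for example op1, op2 fails at step 2: op2 read() → 8 is not legal there

not linearizable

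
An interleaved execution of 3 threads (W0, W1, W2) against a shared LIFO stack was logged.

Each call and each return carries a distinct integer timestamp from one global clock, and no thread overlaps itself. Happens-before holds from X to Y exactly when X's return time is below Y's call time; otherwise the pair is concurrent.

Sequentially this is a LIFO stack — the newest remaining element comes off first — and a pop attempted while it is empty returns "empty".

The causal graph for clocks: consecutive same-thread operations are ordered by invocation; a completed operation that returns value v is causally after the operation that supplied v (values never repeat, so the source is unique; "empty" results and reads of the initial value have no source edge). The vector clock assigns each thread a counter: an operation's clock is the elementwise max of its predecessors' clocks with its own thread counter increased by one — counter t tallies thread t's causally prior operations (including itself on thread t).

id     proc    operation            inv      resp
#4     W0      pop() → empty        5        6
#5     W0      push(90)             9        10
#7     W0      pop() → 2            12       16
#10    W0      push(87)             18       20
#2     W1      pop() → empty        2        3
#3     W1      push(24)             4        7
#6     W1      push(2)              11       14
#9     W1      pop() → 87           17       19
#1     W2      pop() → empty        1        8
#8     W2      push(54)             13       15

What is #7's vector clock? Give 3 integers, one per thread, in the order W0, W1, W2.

#1 (invocation 1): nothing precedes it; W2's component alone gives (0, 0, 1)
#2 (invocation 2): nothing precedes it; W1's component alone gives (0, 1, 0)
#4 (invocation 5): nothing precedes it; W0's component alone gives (1, 0, 0)
invoked at 13, #8 merges VC(#1)=(0, 0, 1) and bumps W2's slot → (0, 0, 2)
invoked at 4, #3 merges VC(#2)=(0, 1, 0) and bumps W1's slot → (0, 2, 0)
invoked at 9, #5 merges VC(#4)=(1, 0, 0) and bumps W0's slot → (2, 0, 0)
invoked at 11, #6 merges VC(#3)=(0, 2, 0) and bumps W1's slot → (0, 3, 0)
invoked at 12, #7 merges VC(#5)=(2, 0, 0), VC(#6)=(0, 3, 0) and bumps W0's slot → (3, 3, 0)
invoked at 18, #10 merges VC(#7)=(3, 3, 0) and bumps W0's slot → (4, 3, 0)
invoked at 17, #9 merges VC(#6)=(0, 3, 0), VC(#10)=(4, 3, 0) and bumps W1's slot → (4, 4, 0)
target: VC(#7) = (3, 3, 0)

(3, 3, 0)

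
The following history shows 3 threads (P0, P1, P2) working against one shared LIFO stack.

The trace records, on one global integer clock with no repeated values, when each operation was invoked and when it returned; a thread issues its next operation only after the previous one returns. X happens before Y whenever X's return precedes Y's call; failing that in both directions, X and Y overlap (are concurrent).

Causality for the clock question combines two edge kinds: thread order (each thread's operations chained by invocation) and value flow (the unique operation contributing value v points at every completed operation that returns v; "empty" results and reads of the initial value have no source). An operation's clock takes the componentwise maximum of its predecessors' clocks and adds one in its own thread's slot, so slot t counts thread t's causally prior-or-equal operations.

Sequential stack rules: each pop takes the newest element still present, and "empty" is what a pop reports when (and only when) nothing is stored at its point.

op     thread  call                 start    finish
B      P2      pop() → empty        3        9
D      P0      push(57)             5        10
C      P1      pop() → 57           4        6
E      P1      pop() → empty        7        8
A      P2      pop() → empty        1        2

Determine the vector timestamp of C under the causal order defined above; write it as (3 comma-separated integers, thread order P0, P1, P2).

(1, 1, 0)

invoked at 1, A has no predecessors; its own P2 bump gives (0, 0, 1)
invoked at 5, D has no predecessors; its own P0 bump gives (1, 0, 0)
merge at B (invoked 3): VC(A)=(0, 0, 1), own-thread bump on P2 → (0, 0, 2)
merge at C (invoked 4): VC(D)=(1, 0, 0), own-thread bump on P1 → (1, 1, 0)
merge at E (invoked 7): VC(C)=(1, 1, 0), own-thread bump on P1 → (1, 2, 0)
target: VC(C) = (1, 1, 0)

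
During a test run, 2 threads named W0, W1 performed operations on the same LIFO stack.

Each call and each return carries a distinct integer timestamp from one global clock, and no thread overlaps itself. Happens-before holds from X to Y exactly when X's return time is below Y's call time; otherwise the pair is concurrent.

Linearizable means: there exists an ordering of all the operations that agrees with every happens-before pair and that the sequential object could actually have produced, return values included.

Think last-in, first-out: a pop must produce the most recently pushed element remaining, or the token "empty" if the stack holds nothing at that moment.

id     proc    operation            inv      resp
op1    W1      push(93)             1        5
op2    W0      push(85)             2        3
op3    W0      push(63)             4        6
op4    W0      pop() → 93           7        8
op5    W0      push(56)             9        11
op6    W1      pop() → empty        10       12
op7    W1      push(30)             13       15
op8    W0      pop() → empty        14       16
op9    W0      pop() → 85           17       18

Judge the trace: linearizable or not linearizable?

the violation lands at event 12, op6's response at time 12: events 1..11 linearize, events 1..12 do not
checked exhaustively: 6 real-time-consistent orders of 6 completed operations, zero legal LIFO stack replays
one such order, op1, op2, op3, op4, op5, op6, breaks at step 4 where op4 pop() → 93 is illegal
one such order, op1, op2, op3, op4, op6, op5, breaks at step 4 where op4 pop() → 93 is illegal

not linearizable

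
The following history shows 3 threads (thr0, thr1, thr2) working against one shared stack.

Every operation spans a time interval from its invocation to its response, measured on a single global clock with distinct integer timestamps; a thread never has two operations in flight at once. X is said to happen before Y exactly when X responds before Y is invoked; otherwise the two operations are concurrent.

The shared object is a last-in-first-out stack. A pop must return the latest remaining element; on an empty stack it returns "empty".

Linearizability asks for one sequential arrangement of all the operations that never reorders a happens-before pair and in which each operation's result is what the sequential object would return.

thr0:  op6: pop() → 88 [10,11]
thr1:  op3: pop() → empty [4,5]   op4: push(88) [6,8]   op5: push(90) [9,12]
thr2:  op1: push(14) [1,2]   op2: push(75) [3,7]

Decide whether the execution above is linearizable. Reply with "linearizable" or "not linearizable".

cut after 4 events: linearizable; cut after 5 events (op3 responds, time 5): not linearizable
exhaustive check: the 2 completed stack ops admit one real-time order; illegal
include/drop combinations of the 1 pending operation (op2) were all tried; none helps
take op1, op3 (pending dropped): step 2 already fails, because op3 pop() → empty cannot occur there

not linearizable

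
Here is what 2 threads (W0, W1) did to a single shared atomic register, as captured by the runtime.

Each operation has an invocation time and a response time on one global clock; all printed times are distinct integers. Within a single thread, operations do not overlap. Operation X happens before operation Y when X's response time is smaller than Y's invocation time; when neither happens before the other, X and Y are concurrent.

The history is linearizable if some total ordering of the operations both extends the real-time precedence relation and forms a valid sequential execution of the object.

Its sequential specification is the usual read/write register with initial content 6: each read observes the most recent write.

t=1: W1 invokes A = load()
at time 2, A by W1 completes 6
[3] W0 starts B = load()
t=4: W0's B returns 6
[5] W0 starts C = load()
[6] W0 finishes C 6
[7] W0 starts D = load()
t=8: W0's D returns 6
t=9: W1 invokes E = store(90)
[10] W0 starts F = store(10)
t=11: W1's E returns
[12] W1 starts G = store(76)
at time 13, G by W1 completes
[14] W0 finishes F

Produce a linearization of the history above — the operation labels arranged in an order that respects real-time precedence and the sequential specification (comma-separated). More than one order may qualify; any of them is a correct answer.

1. A load() → 6, leaving value 6
2. B load() → 6, leaving value 6
3. C load() → 6, leaving value 6
4. D load() → 6, leaving value 6
5. E store(90), leaving value 90
6. F store(10), leaving value 10
7. G store(76), leaving value 76

A, B, C, D, E, F, G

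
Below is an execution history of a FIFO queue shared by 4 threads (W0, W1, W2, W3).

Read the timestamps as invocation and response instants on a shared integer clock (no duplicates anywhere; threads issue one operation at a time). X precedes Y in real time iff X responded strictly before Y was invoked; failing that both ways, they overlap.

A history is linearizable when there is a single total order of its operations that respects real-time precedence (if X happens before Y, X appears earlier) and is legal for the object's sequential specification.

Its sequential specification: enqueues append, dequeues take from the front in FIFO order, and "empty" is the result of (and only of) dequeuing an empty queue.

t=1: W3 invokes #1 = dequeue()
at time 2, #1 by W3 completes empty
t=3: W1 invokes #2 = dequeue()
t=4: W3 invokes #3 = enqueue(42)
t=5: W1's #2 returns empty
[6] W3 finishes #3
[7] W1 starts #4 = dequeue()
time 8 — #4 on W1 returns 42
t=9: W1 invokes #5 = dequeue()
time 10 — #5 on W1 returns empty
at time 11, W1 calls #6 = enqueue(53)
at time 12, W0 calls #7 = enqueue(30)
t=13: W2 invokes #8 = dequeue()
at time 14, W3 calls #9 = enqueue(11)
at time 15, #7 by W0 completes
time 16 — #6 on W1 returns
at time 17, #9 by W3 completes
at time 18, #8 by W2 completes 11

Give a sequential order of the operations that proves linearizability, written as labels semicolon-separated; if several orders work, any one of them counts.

after step 1 (#1 dequeue() → empty): queue <>
after step 2 (#2 dequeue() → empty): queue <>
after step 3 (#3 enqueue(42)): queue <42>
after step 4 (#4 dequeue() → 42): queue <>
after step 5 (#5 dequeue() → empty): queue <>
after step 6 (#9 enqueue(11)): queue <11>
after step 7 (#6 enqueue(53)): queue <11,53>
after step 8 (#7 enqueue(30)): queue <11,53,30>
after step 9 (#8 dequeue() → 11): queue <53,30>

#1; #2; #3; #4; #5; #9; #6; #7; #8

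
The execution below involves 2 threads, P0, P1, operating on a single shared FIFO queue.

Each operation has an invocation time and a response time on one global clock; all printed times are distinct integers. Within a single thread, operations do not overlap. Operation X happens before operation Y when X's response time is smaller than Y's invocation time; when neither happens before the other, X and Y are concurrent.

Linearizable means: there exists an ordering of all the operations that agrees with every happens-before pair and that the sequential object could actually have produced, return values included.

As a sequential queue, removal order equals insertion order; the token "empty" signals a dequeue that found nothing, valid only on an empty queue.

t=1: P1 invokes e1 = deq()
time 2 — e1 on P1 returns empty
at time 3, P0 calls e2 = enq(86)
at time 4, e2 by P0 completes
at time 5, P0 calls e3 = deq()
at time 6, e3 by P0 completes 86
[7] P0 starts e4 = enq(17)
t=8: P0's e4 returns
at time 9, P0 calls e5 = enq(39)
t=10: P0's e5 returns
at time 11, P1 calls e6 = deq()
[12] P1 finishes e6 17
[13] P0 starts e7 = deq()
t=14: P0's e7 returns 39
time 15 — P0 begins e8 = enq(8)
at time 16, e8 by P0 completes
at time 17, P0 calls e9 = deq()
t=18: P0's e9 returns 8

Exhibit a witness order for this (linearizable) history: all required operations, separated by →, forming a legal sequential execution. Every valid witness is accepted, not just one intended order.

1. e1 deq() → empty, leaving queue <>
2. e2 enq(86), leaving queue <86>
3. e3 deq() → 86, leaving queue <>
4. e4 enq(17), leaving queue <17>
5. e5 enq(39), leaving queue <17,39>
6. e6 deq() → 17, leaving queue <39>
7. e7 deq() → 39, leaving queue <>
8. e8 enq(8), leaving queue <8>
9. e9 deq() → 8, leaving queue <>

e1 → e2 → e3 → e4 → e5 → e6 → e7 → e8 → e9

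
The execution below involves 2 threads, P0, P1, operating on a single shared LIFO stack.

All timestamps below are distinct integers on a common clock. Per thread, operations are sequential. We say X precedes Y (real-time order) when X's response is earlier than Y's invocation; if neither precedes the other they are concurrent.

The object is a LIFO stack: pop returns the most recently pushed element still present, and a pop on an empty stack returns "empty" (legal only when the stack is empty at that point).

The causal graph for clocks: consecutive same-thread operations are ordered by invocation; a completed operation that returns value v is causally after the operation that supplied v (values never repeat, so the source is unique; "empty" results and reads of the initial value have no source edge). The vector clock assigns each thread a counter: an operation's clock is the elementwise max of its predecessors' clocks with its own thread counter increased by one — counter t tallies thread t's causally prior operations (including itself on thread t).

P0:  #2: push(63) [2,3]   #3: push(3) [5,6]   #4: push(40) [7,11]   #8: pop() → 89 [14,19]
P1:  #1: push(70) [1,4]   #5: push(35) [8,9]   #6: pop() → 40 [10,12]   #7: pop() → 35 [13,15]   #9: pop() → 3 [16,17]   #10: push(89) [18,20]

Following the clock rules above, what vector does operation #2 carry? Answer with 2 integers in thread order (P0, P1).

(1, 0)

VC(#1, invoked at 1): no causal predecessors; +1 on P1 → (0, 1)
VC(#2, invoked at 2): no causal predecessors; +1 on P0 → (1, 0)
#5, invoked 8, takes VC(#1)=(0, 1) under max, adds 1 for P1 → (0, 2)
#3, invoked 5, takes VC(#2)=(1, 0) under max, adds 1 for P0 → (2, 0)
#4, invoked 7, takes VC(#3)=(2, 0) under max, adds 1 for P0 → (3, 0)
#6, invoked 10, takes VC(#4)=(3, 0), VC(#5)=(0, 2) under max, adds 1 for P1 → (3, 3)
#7, invoked 13, takes VC(#5)=(0, 2), VC(#6)=(3, 3) under max, adds 1 for P1 → (3, 4)
#9, invoked 16, takes VC(#3)=(2, 0), VC(#7)=(3, 4) under max, adds 1 for P1 → (3, 5)
#10, invoked 18, takes VC(#9)=(3, 5) under max, adds 1 for P1 → (3, 6)
#8, invoked 14, takes VC(#4)=(3, 0), VC(#10)=(3, 6) under max, adds 1 for P0 → (4, 6)
target: VC(#2) = (1, 0)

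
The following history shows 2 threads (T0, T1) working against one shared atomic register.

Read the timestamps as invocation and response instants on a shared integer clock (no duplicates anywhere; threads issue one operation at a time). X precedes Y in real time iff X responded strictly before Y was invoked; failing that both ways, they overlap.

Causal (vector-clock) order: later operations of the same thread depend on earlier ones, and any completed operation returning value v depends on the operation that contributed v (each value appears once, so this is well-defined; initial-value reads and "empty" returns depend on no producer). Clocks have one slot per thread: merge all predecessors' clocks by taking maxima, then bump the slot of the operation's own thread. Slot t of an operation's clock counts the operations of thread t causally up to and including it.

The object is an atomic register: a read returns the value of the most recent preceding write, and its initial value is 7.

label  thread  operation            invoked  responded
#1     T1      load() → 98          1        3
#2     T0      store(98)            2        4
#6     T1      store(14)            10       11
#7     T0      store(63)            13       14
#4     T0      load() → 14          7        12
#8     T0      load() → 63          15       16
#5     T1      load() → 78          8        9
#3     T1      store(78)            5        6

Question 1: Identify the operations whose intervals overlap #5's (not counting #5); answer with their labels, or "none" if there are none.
Answer: #4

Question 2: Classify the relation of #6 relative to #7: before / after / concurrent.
Answer: before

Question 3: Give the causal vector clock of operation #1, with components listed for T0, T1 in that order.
Answer: (1, 1)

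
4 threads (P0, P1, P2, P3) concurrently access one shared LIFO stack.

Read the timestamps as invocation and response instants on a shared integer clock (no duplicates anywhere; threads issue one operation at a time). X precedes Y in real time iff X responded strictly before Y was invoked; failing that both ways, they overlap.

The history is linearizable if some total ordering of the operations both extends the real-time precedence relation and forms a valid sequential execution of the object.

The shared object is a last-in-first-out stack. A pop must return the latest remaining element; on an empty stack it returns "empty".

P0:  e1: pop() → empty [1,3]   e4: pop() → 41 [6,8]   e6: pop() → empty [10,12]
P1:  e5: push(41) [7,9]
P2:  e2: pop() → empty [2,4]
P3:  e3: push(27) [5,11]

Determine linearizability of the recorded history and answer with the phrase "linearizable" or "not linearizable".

a witness: e1, e2, e5, e4, e6, e3
step 1: e1 pop() → empty — stack <>
step 2: e2 pop() → empty — stack <>
step 3: e5 push(41) — stack <41>
step 4: e4 pop() → 41 — stack <>
step 5: e6 pop() → empty — stack <>
step 6: e3 push(27) — stack <27>

linearizable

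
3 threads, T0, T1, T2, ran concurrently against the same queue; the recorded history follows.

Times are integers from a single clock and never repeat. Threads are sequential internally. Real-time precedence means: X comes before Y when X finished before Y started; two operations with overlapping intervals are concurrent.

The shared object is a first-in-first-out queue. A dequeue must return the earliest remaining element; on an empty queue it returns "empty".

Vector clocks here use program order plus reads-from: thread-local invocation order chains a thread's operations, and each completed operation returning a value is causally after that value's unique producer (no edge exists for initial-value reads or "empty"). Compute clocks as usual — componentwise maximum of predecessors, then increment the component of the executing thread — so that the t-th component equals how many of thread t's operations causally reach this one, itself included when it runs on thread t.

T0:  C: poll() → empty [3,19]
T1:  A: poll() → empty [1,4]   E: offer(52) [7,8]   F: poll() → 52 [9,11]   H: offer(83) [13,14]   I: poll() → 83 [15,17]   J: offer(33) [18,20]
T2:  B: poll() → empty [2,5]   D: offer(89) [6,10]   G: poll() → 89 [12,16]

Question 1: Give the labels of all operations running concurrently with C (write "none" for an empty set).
overlap test against C [3,19]: concurrent iff the interval meets 3..19
A [1,4]: concurrent
B [2,5]: concurrent
D [6,10]: concurrent
E [7,8]: concurrent
F [9,11]: concurrent
G [12,16]: concurrent
H [13,14]: concurrent
I [15,17]: concurrent
J [18,20]: concurrent

A, B, D, E, F, G, H, I, J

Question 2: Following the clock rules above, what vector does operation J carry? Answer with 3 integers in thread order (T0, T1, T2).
B, invoked 2, has no incoming edges; only T2's bump applies → (0, 0, 1)
A, invoked 1, has no incoming edges; only T1's bump applies → (0, 1, 0)
C, invoked 3, has no incoming edges; only T0's bump applies → (1, 0, 0)
D, invoked 6, takes VC(B)=(0, 0, 1) under max, adds 1 for T2 → (0, 0, 2)
E, invoked 7, takes VC(A)=(0, 1, 0) under max, adds 1 for T1 → (0, 2, 0)
G, invoked 12, takes VC(D)=(0, 0, 2) under max, adds 1 for T2 → (0, 0, 3)
F, invoked 9, takes VC(E)=(0, 2, 0) under max, adds 1 for T1 → (0, 3, 0)
H, invoked 13, takes VC(F)=(0, 3, 0) under max, adds 1 for T1 → (0, 4, 0)
I, invoked 15, takes VC(H)=(0, 4, 0) under max, adds 1 for T1 → (0, 5, 0)
J, invoked 18, takes VC(I)=(0, 5, 0) under max, adds 1 for T1 → (0, 6, 0)
target: VC(J) = (0, 6, 0)

(0, 6, 0)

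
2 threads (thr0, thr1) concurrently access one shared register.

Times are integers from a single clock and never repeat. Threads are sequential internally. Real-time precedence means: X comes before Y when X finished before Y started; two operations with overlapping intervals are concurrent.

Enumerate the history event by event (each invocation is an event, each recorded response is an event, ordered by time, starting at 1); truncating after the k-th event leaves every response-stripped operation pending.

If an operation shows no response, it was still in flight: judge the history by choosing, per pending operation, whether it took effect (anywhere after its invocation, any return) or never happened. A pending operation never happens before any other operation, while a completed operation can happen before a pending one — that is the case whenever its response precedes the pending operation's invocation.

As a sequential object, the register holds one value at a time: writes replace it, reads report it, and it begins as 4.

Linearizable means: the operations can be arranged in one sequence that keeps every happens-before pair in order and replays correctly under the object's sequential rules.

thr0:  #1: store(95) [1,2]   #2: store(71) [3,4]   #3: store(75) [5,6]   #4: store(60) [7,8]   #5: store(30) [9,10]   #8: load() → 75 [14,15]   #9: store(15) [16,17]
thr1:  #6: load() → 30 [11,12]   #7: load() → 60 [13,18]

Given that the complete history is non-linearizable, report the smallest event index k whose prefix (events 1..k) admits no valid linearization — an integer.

one valid order for events 1..14 is #1, #2, #3, #4, #5, #6:
after step 1 (#1 store(95)): value 95
after step 2 (#2 store(71)): value 71
after step 3 (#3 store(75)): value 75
after step 4 (#4 store(60)): value 60
after step 5 (#5 store(30)): value 30
after step 6 (#6 load() → 30): value 30
adding event 15 (#8 responds at 15) leaves no legal real-time order
no escape via the 1 pending operation (#7): every completion choice fails
for example #1, #2, #3, #4, #5, #6, #8 (pending dropped) fails at step 7: #8 load() → 75 is not legal there

15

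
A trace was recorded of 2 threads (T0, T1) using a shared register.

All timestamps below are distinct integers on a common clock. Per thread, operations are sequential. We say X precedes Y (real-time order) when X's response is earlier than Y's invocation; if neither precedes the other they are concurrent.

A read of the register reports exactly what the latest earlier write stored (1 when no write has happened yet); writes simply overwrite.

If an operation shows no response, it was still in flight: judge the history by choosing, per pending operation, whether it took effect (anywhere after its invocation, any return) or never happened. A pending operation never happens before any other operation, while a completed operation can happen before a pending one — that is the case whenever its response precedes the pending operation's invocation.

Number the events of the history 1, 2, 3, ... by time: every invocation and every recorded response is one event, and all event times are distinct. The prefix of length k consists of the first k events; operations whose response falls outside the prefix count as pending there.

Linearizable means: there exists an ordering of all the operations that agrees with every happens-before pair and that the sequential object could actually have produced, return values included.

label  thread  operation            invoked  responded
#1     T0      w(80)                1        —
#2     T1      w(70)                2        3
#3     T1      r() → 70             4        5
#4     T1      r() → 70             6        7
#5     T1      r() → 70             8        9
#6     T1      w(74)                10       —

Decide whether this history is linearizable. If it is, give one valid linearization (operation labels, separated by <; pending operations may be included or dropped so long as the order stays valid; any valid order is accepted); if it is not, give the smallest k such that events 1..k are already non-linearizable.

1. #1 w(80) (pending, included), leaving value 80
2. #2 w(70), leaving value 70
3. #3 r() → 70, leaving value 70
4. #4 r() → 70, leaving value 70
5. #5 r() → 70, leaving value 70

linearizable — witness: #1 < #2 < #3 < #4 < #5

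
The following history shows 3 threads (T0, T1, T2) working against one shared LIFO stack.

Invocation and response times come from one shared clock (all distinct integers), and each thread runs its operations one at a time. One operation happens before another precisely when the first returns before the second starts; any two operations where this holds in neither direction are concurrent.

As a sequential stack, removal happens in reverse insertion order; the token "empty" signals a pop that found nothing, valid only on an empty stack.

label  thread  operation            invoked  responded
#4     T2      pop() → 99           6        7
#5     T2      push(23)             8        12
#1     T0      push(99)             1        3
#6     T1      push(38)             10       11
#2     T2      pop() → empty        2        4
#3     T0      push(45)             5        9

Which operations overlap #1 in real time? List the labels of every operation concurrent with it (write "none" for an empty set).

overlap test against #1 [1,3]: concurrent iff the interval meets 1..3
#2 [2,4]: concurrent
#3 [5,9]: after
#4 [6,7]: after
#5 [8,12]: after
#6 [10,11]: after

#2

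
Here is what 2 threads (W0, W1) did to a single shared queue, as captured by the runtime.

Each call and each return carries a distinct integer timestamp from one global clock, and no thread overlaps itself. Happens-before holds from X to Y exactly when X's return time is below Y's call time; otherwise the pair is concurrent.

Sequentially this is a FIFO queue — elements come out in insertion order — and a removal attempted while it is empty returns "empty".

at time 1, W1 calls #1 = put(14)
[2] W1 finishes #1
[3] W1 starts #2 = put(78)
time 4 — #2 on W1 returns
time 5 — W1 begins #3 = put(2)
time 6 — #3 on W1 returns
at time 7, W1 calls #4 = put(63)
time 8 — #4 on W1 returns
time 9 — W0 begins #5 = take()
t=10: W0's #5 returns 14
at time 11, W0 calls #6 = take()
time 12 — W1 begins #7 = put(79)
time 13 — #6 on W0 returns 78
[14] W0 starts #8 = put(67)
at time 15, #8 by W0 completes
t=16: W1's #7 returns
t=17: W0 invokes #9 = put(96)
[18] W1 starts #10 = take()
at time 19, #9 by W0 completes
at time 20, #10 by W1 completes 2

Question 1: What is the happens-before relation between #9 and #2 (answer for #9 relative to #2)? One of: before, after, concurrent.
#9 spans [17,19], #2 spans [3,4]
resp(#2)=4 < inv(#9)=17

after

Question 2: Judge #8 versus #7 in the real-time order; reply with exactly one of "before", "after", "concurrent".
#8 spans [14,15], #7 spans [12,16]
the intervals overlap in both directions

concurrent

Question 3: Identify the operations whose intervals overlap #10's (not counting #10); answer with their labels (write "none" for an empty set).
#10 spans [18,20]: anything still running between times 18 and 20 counts as concurrent
#1 [1,2]: before
#2 [3,4]: before
#3 [5,6]: before
#4 [7,8]: before
#5 [9,10]: before
#6 [11,13]: before
#7 [12,16]: before
#8 [14,15]: before
#9 [17,19]: concurrent

#9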